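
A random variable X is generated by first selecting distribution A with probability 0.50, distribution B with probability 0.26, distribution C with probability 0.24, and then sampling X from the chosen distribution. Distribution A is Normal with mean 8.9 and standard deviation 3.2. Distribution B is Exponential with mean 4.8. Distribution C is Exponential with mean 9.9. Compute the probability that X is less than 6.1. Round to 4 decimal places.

0.3928

Conditional on each component, P(X < 6.1): A: 0.190787; B: 0.719402; C: 0.459987.
By total probability, P(X < 6.1) = 0.5·0.190787 + 0.26·0.719402 + 0.24·0.459987 = 0.392835.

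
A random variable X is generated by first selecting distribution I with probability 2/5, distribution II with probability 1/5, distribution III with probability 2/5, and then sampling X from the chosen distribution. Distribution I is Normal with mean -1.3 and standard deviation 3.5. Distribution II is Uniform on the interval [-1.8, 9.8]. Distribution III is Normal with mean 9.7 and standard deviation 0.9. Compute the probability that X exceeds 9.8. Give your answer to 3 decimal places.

0.183

Conditional on each component, P(X > 9.8): I: 0.000758456; II: 0; III: 0.455764.
By total probability, P(X > 9.8) = 0.4·0.000758456 + 0.2·0 + 0.4·0.455764 = 0.182609.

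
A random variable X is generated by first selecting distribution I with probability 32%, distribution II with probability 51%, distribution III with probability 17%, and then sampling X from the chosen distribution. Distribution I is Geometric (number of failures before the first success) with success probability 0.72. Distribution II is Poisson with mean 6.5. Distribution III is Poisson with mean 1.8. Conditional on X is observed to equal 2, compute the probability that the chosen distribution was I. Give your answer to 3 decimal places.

0.226

Likelihoods P(X=2 | ·): I: 0.056448; II: 0.0317602; III: 0.267784.
Posterior ∝ prior × likelihood. Numerator for I: 0.32·0.056448 = 0.0180634.
Normalizing constant: 0.32·0.056448 + 0.51·0.0317602 + 0.17·0.267784 = 0.0797844.
P(I | observation) = 0.0180634 / 0.0797844 = 0.226402.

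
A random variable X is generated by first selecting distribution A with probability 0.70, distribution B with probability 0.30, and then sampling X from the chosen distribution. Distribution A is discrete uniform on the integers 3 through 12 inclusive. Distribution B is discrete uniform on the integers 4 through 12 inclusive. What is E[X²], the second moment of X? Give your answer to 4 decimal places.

66.3500

For each component E[X²] = Var + (mean)², giving A: 64.5; B: 70.6667.
Overall E[X²] = 0.7·64.5 + 0.3·70.6667 = 66.35.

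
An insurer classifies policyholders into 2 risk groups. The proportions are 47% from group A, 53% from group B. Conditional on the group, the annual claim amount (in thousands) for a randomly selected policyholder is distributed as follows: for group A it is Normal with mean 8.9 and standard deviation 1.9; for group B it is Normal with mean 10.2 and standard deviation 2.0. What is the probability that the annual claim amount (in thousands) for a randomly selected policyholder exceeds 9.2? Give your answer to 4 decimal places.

0.5720

Conditional on each group, P(X > 9.2): A: 0.43727; B: 0.691462.
By total probability, P(X > 9.2) = 0.47·0.43727 + 0.53·0.691462 = 0.571992.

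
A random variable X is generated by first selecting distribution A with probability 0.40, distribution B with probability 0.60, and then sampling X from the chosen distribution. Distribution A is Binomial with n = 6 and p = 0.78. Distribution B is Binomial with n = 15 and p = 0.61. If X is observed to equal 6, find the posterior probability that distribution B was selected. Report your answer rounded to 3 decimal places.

Likelihoods P(X=6 | ·): A: 0.2252; B: 0.0538226.
Posterior ∝ prior × likelihood. Numerator for B: 0.6·0.0538226 = 0.0322936.
Normalizing constant: 0.4·0.2252 + 0.6·0.0538226 = 0.122373.
P(B | observation) = 0.0322936 / 0.122373 = 0.263894.

0.264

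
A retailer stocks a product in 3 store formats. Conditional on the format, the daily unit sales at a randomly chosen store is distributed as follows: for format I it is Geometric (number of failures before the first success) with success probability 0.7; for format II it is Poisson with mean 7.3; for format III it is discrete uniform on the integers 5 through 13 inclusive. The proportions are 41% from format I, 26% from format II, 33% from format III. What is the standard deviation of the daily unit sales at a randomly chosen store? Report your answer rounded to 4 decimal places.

Per component, I: μ=0.428571, E[X²]=0.795918; II: μ=7.3, E[X²]=60.59; III: μ=9, E[X²]=87.6667.
E[X] = 0.41·0.428571 + 0.26·7.3 + 0.33·9 = 5.04371.
E[X²] = 0.41·0.795918 + 0.26·60.59 + 0.33·87.6667 = 45.0097.
Var(X) = E[X²] − (E[X])² = 45.0097 − 25.4391 = 19.5707.
SD(X) = √19.5707 = 4.42388.

4.4239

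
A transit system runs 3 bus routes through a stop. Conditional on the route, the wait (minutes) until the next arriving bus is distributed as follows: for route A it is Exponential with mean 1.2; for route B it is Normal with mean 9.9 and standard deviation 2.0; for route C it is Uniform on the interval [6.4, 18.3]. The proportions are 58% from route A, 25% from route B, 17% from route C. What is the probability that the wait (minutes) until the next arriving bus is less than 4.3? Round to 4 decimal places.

Conditional on each route, P(X < 4.3): A: 0.972217; B: 0.00255513; C: 0.
By total probability, P(X < 4.3) = 0.58·0.972217 + 0.25·0.00255513 + 0.17·0 = 0.564525.

0.5645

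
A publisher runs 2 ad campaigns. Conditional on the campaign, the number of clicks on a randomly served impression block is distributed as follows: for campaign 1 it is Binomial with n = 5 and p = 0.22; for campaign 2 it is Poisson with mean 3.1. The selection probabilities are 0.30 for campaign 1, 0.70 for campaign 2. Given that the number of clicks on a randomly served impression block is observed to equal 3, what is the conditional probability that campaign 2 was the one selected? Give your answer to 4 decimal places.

0.8896

Likelihoods P(X=3 | ·): 1: 0.0647824; 2: 0.223677.
Posterior ∝ prior × likelihood. Numerator for 2: 0.7·0.223677 = 0.156574.
Normalizing constant: 0.3·0.0647824 + 0.7·0.223677 = 0.176008.
P(2 | observation) = 0.156574 / 0.176008 = 0.889581.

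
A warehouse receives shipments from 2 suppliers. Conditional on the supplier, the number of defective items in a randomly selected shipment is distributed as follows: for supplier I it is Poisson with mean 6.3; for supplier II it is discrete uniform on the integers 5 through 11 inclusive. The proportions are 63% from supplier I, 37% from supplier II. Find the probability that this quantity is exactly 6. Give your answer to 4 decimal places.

Conditional on each supplier, P(X = 6): I: 0.159461; II: 0.142857.
By total probability, P(X = 6) = 0.63·0.159461 + 0.37·0.142857 = 0.153318.

0.1533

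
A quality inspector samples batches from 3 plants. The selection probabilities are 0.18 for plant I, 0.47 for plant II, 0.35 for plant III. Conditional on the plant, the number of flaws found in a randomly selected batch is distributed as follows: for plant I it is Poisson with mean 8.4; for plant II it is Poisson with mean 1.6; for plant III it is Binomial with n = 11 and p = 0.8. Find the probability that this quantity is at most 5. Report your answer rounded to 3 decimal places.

Conditional on each plant, P(X ≤ 5): I: 0.157277; II: 0.99396; III: 0.0116542.
By total probability, P(X ≤ 5) = 0.18·0.157277 + 0.47·0.99396 + 0.35·0.0116542 = 0.49955.

0.500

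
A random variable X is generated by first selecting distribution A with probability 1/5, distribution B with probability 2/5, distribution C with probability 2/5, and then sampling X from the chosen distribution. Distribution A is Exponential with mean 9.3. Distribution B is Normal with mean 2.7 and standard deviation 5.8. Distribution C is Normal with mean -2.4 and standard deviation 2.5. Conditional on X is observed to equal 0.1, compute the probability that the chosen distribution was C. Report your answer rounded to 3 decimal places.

Likelihoods f(0.1 | ·): A: 0.106377; B: 0.062208; C: 0.0967883.
Posterior ∝ prior × likelihood. Numerator for C: 0.4·0.0967883 = 0.0387153.
Normalizing constant: 0.2·0.106377 + 0.4·0.062208 + 0.4·0.0967883 = 0.0848739.
P(C | observation) = 0.0387153 / 0.0848739 = 0.456151.

0.456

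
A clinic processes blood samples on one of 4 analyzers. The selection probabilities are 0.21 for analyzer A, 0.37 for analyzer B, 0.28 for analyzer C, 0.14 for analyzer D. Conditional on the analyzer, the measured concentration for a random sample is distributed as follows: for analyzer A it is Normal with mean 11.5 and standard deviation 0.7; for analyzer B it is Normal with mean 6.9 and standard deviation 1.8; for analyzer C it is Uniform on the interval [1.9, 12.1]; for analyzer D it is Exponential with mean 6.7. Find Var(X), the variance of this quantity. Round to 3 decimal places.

13.533

Per component, A: μ=11.5, E[X²]=132.74; B: μ=6.9, E[X²]=50.85; C: μ=7, E[X²]=57.67; D: μ=6.7, E[X²]=89.78.
E[X] = 0.21·11.5 + 0.37·6.9 + 0.28·7 + 0.14·6.7 = 7.866.
E[X²] = 0.21·132.74 + 0.37·50.85 + 0.28·57.67 + 0.14·89.78 = 75.4067.
Var(X) = E[X²] − (E[X])² = 75.4067 − 61.874 = 13.5327.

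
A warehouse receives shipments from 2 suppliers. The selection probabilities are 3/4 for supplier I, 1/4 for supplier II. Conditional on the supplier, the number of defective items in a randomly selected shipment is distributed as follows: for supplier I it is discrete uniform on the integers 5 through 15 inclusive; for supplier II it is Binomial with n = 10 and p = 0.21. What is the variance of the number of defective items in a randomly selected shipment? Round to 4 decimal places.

Per component, I: μ=10, E[X²]=110; II: μ=2.1, E[X²]=6.069.
E[X] = 0.75·10 + 0.25·2.1 = 8.025.
E[X²] = 0.75·110 + 0.25·6.069 = 84.0173.
Var(X) = E[X²] − (E[X])² = 84.0173 − 64.4006 = 19.6166.

19.6166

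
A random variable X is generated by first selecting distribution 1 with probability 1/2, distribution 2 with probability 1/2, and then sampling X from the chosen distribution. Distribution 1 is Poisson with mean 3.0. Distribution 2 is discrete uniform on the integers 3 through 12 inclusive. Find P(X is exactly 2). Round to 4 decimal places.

0.1120

Conditional on each component, P(X = 2): 1: 0.224042; 2: 0.
By total probability, P(X = 2) = 0.5·0.224042 + 0.5·0 = 0.112021.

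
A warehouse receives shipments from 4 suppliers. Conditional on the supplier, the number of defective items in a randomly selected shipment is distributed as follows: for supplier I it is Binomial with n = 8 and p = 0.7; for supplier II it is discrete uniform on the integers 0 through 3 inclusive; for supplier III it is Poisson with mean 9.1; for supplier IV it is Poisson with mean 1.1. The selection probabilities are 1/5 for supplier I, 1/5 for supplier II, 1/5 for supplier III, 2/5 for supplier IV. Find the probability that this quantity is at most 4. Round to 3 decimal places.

0.647

Conditional on each supplier, P(X ≤ 4): I: 0.194104; II: 1; III: 0.0516822; IV: 0.994565.
By total probability, P(X ≤ 4) = 0.2·0.194104 + 0.2·1 + 0.2·0.0516822 + 0.4·0.994565 = 0.646983.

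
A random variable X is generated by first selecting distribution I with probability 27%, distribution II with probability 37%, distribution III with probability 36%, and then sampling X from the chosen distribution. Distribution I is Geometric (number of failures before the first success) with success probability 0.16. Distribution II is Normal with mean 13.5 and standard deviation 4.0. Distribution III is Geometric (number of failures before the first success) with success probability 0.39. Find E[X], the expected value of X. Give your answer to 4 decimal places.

6.9756

Component means — I: 5.25; II: 13.5; III: 1.5641.
E[X] = 0.27·5.25 + 0.37·13.5 + 0.36·1.5641 = 6.97558.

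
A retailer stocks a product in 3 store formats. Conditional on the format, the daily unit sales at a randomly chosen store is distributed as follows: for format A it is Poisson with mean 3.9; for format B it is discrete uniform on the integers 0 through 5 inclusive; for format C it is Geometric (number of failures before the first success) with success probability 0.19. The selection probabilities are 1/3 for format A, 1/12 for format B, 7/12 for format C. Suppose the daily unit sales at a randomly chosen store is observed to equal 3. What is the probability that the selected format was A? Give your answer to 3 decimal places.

0.478

Likelihoods P(X=3 | ·): A: 0.200122; B: 0.166667; C: 0.100974.
Posterior ∝ prior × likelihood. Numerator for A: 0.333333·0.200122 = 0.0667072.
Normalizing constant: 0.333333·0.200122 + 0.0833333·0.166667 + 0.583333·0.100974 = 0.139497.
P(A | observation) = 0.0667072 / 0.139497 = 0.478197.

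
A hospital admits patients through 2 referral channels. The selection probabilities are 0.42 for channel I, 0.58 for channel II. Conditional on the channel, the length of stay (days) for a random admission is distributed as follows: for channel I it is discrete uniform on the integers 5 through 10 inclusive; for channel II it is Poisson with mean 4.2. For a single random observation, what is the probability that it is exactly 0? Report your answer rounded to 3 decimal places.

0.009

Conditional on each channel, P(X = 0): I: 0; II: 0.0149956.
By total probability, P(X = 0) = 0.42·0 + 0.58·0.0149956 = 0.00869743.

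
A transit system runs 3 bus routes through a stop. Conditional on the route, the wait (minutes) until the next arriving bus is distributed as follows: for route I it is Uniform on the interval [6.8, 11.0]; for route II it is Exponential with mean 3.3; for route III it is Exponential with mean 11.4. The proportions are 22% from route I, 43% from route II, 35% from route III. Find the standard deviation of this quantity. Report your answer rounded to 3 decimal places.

Per component, I: μ=8.9, E[X²]=80.68; II: μ=3.3, E[X²]=21.78; III: μ=11.4, E[X²]=259.92.
E[X] = 0.22·8.9 + 0.43·3.3 + 0.35·11.4 = 7.367.
E[X²] = 0.22·80.68 + 0.43·21.78 + 0.35·259.92 = 118.087.
Var(X) = E[X²] − (E[X])² = 118.087 − 54.2727 = 63.8143.
SD(X) = √63.8143 = 7.98839.

7.988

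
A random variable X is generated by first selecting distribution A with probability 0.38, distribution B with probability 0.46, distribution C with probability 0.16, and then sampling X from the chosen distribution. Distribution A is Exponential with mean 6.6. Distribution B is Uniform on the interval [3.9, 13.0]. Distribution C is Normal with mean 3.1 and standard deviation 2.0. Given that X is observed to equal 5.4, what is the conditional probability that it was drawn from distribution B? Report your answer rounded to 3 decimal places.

0.547

Likelihoods f(5.4 | ·): A: 0.0668535; B: 0.10989; C: 0.102968.
Posterior ∝ prior × likelihood. Numerator for B: 0.46·0.10989 = 0.0505495.
Normalizing constant: 0.38·0.0668535 + 0.46·0.10989 + 0.16·0.102968 = 0.0924287.
P(B | observation) = 0.0505495 / 0.0924287 = 0.546902.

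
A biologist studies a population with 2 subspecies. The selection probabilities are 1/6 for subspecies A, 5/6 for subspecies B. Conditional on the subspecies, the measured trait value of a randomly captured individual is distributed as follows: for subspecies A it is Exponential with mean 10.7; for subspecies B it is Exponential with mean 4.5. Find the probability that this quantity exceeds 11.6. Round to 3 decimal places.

Conditional on each subspecies, P(X > 11.6): A: 0.338202; B: 0.0759426.
By total probability, P(X > 11.6) = 0.166667·0.338202 + 0.833333·0.0759426 = 0.119652.

0.120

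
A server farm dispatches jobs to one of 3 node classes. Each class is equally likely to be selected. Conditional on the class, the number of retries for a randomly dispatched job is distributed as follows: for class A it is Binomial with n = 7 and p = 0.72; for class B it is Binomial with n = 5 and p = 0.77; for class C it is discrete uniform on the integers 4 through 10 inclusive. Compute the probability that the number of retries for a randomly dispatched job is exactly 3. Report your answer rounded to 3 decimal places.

0.107

Conditional on each class, P(X = 3): A: 0.0802967; B: 0.241506; C: 0.
By total probability, P(X = 3) = 0.333333·0.0802967 + 0.333333·0.241506 + 0.333333·0 = 0.107268.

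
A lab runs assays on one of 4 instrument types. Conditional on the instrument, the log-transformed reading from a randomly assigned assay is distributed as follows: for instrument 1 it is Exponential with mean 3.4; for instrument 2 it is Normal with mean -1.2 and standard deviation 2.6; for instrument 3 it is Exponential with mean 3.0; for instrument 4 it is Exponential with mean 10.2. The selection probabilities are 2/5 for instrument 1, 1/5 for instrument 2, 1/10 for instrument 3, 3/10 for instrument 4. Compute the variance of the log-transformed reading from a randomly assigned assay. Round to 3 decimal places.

55.042

Per component, 1: μ=3.4, E[X²]=23.12; 2: μ=-1.2, E[X²]=8.2; 3: μ=3, E[X²]=18; 4: μ=10.2, E[X²]=208.08.
E[X] = 0.4·3.4 + 0.2·-1.2 + 0.1·3 + 0.3·10.2 = 4.48.
E[X²] = 0.4·23.12 + 0.2·8.2 + 0.1·18 + 0.3·208.08 = 75.112.
Var(X) = E[X²] − (E[X])² = 75.112 − 20.0704 = 55.0416.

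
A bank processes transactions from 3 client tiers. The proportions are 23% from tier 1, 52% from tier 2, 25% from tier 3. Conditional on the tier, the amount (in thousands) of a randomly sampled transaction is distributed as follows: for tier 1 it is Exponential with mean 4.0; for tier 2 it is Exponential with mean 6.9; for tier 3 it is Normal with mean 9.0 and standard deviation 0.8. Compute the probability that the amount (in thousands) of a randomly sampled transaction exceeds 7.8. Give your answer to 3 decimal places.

Conditional on each tier, P(X > 7.8): 1: 0.142274; 2: 0.322893; 3: 0.933193.
By total probability, P(X > 7.8) = 0.23·0.142274 + 0.52·0.322893 + 0.25·0.933193 = 0.433926.

0.434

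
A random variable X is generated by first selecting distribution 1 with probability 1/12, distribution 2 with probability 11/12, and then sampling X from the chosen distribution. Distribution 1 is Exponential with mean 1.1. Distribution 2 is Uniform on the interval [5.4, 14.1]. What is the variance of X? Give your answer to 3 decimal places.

11.598

Per component, 1: μ=1.1, E[X²]=2.42; 2: μ=9.75, E[X²]=101.37.
E[X] = 0.0833333·1.1 + 0.916667·9.75 = 9.02917.
E[X²] = 0.0833333·2.42 + 0.916667·101.37 = 93.1242.
Var(X) = E[X²] − (E[X])² = 93.1242 − 81.5259 = 11.5983.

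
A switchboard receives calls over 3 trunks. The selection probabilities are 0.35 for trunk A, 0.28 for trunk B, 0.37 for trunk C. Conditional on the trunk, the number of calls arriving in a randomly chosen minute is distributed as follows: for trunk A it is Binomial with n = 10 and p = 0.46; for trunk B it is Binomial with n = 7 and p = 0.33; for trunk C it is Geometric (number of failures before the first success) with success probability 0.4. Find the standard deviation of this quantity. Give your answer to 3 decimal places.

2.125

Per component, A: μ=4.6, E[X²]=23.644; B: μ=2.31, E[X²]=6.8838; C: μ=1.5, E[X²]=6.
E[X] = 0.35·4.6 + 0.28·2.31 + 0.37·1.5 = 2.8118.
E[X²] = 0.35·23.644 + 0.28·6.8838 + 0.37·6 = 12.4229.
Var(X) = E[X²] − (E[X])² = 12.4229 − 7.90622 = 4.51664.
SD(X) = √4.51664 = 2.12524.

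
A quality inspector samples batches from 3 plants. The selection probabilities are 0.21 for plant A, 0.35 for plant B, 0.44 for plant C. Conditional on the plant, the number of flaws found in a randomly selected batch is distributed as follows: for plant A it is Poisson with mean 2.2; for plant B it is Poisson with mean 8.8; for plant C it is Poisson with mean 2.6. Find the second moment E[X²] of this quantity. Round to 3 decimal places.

35.781

For each component E[X²] = Var + (mean)², giving A: 7.04; B: 86.24; C: 9.36.
Overall E[X²] = 0.21·7.04 + 0.35·86.24 + 0.44·9.36 = 35.7808.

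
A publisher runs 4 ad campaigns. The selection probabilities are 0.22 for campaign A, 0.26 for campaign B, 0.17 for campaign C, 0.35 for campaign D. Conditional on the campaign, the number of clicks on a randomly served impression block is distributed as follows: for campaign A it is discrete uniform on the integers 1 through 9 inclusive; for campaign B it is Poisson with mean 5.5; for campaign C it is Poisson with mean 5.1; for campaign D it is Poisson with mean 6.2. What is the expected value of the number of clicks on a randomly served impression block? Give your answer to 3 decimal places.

Component means — A: 5; B: 5.5; C: 5.1; D: 6.2.
E[X] = 0.22·5 + 0.26·5.5 + 0.17·5.1 + 0.35·6.2 = 5.567.

5.567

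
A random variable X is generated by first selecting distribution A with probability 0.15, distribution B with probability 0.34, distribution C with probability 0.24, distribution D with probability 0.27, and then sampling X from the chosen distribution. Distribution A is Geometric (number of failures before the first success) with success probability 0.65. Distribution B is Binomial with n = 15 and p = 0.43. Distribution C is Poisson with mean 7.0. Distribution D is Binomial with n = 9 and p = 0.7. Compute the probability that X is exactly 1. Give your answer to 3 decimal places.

Conditional on each component, P(X = 1): A: 0.2275; B: 0.00246495; C: 0.00638317; D: 0.000413343.
By total probability, P(X = 1) = 0.15·0.2275 + 0.34·0.00246495 + 0.24·0.00638317 + 0.27·0.000413343 = 0.0366066.

0.037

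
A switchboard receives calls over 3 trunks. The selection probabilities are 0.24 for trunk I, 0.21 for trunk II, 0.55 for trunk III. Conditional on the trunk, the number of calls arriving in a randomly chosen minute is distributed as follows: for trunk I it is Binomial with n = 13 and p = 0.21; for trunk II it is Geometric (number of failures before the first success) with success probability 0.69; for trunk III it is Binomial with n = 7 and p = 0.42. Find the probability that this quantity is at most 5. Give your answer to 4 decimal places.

Conditional on each trunk, P(X ≤ 5): I: 0.962479; II: 0.999112; III: 0.975409.
By total probability, P(X ≤ 5) = 0.24·0.962479 + 0.21·0.999112 + 0.55·0.975409 = 0.977284.

0.9773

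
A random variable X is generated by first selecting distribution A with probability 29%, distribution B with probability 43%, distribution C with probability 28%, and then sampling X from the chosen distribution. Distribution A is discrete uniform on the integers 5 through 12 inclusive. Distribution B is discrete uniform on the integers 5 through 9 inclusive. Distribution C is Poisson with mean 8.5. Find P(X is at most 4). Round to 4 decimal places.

0.0208

Conditional on each component, P(X ≤ 4): A: 0; B: 0; C: 0.074364.
By total probability, P(X ≤ 4) = 0.29·0 + 0.43·0 + 0.28·0.074364 = 0.0208219.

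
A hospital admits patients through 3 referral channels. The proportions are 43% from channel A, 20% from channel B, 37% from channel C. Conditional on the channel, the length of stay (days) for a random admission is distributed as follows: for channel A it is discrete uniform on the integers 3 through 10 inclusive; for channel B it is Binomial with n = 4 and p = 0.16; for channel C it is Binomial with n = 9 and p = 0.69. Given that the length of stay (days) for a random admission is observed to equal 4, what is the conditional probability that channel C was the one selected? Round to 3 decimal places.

0.360

Likelihoods P(X=4 | ·): A: 0.125; B: 0.00065536; C: 0.0817665.
Posterior ∝ prior × likelihood. Numerator for C: 0.37·0.0817665 = 0.0302536.
Normalizing constant: 0.43·0.125 + 0.2·0.00065536 + 0.37·0.0817665 = 0.0841347.
P(C | observation) = 0.0302536 / 0.0841347 = 0.359585.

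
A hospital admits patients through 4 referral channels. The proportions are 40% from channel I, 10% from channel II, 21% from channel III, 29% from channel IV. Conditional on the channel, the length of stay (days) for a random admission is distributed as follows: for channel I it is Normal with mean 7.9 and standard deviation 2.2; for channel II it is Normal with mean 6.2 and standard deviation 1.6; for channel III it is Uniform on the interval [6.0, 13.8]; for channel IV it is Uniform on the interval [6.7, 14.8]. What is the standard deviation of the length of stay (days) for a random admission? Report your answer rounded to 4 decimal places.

Per component, I: μ=7.9, E[X²]=67.25; II: μ=6.2, E[X²]=41; III: μ=9.9, E[X²]=103.08; IV: μ=10.75, E[X²]=121.03.
E[X] = 0.4·7.9 + 0.1·6.2 + 0.21·9.9 + 0.29·10.75 = 8.9765.
E[X²] = 0.4·67.25 + 0.1·41 + 0.21·103.08 + 0.29·121.03 = 87.7455.
Var(X) = E[X²] − (E[X])² = 87.7455 − 80.5776 = 7.16795.
SD(X) = √7.16795 = 2.6773.

2.6773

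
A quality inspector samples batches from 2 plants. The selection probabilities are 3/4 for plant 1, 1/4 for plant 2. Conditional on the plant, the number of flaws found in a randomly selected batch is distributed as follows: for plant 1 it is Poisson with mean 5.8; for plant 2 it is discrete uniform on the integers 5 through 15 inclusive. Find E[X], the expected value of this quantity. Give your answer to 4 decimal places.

Component means — 1: 5.8; 2: 10.
E[X] = 0.75·5.8 + 0.25·10 = 6.85.

6.8500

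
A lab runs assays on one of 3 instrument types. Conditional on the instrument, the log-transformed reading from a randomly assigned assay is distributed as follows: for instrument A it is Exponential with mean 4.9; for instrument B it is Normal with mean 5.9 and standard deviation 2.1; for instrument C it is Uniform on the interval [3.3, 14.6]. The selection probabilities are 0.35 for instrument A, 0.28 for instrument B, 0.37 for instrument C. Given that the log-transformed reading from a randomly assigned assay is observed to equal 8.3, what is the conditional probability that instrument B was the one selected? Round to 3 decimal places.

Likelihoods f(8.3 | ·): A: 0.0375113; B: 0.0988712; C: 0.0884956.
Posterior ∝ prior × likelihood. Numerator for B: 0.28·0.0988712 = 0.0276839.
Normalizing constant: 0.35·0.0375113 + 0.28·0.0988712 + 0.37·0.0884956 = 0.0735563.
P(B | observation) = 0.0276839 / 0.0735563 = 0.376364.

0.376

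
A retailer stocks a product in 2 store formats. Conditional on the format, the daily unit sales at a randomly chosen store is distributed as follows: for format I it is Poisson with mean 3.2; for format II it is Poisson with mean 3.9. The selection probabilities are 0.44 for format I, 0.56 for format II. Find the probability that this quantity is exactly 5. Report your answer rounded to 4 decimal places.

Conditional on each format, P(X = 5): I: 0.113979; II: 0.152193.
By total probability, P(X = 5) = 0.44·0.113979 + 0.56·0.152193 = 0.135379.

0.1354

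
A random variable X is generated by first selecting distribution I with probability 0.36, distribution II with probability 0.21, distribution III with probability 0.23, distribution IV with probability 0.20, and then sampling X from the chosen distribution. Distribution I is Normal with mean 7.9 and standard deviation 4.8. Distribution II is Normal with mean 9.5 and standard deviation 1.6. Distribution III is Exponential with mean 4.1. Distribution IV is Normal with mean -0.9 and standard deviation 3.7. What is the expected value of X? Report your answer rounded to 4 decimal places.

5.6020

Component means — I: 7.9; II: 9.5; III: 4.1; IV: -0.9.
E[X] = 0.36·7.9 + 0.21·9.5 + 0.23·4.1 + 0.2·-0.9 = 5.602.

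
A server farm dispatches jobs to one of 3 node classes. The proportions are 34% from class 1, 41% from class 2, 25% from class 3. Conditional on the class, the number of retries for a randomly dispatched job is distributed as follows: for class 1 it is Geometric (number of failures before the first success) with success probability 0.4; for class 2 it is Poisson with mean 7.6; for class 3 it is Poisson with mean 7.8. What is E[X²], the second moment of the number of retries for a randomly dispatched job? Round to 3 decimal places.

For each component E[X²] = Var + (mean)², giving 1: 6; 2: 65.36; 3: 68.64.
Overall E[X²] = 0.34·6 + 0.41·65.36 + 0.25·68.64 = 45.9976.

45.998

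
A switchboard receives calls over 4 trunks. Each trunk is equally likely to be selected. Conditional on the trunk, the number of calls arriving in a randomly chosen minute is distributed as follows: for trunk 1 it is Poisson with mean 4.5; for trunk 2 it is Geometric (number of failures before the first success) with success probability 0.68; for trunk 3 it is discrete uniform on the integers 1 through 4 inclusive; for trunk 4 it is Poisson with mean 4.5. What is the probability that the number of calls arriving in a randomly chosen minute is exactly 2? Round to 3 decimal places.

Conditional on each trunk, P(X = 2): 1: 0.112479; 2: 0.069632; 3: 0.25; 4: 0.112479.
By total probability, P(X = 2) = 0.25·0.112479 + 0.25·0.069632 + 0.25·0.25 + 0.25·0.112479 = 0.136147.

0.136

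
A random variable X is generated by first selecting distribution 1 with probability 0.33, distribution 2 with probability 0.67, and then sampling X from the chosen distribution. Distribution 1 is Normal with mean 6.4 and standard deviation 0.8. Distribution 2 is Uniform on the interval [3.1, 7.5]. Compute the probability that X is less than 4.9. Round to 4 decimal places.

Conditional on each component, P(X < 4.9): 1: 0.0303964; 2: 0.409091.
By total probability, P(X < 4.9) = 0.33·0.0303964 + 0.67·0.409091 = 0.284122.

0.2841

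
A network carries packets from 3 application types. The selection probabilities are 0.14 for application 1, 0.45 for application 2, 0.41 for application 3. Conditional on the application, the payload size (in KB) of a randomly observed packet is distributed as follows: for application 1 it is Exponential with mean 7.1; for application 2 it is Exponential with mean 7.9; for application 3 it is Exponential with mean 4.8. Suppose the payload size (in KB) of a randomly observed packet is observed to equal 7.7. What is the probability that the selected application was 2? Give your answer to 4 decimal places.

0.4741

Likelihoods f(7.7 | ·): 1: 0.0476153; 2: 0.047761; 3: 0.0418869.
Posterior ∝ prior × likelihood. Numerator for 2: 0.45·0.047761 = 0.0214924.
Normalizing constant: 0.14·0.0476153 + 0.45·0.047761 + 0.41·0.0418869 = 0.0453322.
P(2 | observation) = 0.0214924 / 0.0453322 = 0.47411.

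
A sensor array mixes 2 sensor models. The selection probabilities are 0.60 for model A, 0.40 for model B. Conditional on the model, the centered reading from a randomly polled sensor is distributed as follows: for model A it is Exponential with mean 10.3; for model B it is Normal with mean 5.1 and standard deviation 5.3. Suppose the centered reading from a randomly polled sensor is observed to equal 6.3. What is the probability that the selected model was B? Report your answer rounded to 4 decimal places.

0.4815

Likelihoods f(6.3 | ·): A: 0.0526655; B: 0.0733673.
Posterior ∝ prior × likelihood. Numerator for B: 0.4·0.0733673 = 0.0293469.
Normalizing constant: 0.6·0.0526655 + 0.4·0.0733673 = 0.0609462.
P(B | observation) = 0.0293469 / 0.0609462 = 0.481521.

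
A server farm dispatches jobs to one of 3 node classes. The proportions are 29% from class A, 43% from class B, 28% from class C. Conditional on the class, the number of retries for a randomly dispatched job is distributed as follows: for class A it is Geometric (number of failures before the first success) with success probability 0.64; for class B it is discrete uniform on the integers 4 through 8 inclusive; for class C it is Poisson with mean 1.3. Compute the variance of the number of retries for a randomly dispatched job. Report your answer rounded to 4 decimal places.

Per component, A: μ=0.5625, E[X²]=1.19531; B: μ=6, E[X²]=38; C: μ=1.3, E[X²]=2.99.
E[X] = 0.29·0.5625 + 0.43·6 + 0.28·1.3 = 3.10712.
E[X²] = 0.29·1.19531 + 0.43·38 + 0.28·2.99 = 17.5238.
Var(X) = E[X²] − (E[X])² = 17.5238 − 9.65423 = 7.86961.

7.8696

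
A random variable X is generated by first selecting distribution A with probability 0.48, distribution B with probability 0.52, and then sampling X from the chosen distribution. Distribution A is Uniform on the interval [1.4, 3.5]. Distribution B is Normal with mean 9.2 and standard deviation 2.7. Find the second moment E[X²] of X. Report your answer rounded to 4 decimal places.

50.8612

For each component E[X²] = Var + (mean)², giving A: 6.37; B: 91.93.
Overall E[X²] = 0.48·6.37 + 0.52·91.93 = 50.8612.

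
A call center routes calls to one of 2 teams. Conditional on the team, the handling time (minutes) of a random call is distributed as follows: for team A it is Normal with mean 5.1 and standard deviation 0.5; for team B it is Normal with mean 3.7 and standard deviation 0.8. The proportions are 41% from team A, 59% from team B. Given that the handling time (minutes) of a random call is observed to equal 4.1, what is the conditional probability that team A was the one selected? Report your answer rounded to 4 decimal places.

0.1457

Likelihoods f(4.1 | ·): A: 0.107982; B: 0.440082.
Posterior ∝ prior × likelihood. Numerator for A: 0.41·0.107982 = 0.0442726.
Normalizing constant: 0.41·0.107982 + 0.59·0.440082 = 0.303921.
P(A | observation) = 0.0442726 / 0.303921 = 0.145671.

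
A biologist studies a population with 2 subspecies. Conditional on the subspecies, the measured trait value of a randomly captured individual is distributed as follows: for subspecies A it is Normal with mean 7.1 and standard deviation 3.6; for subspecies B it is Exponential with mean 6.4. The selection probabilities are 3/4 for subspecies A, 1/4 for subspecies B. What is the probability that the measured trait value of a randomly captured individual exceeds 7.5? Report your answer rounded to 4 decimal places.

0.4193

Conditional on each subspecies, P(X > 7.5): A: 0.455764; B: 0.309786.
By total probability, P(X > 7.5) = 0.75·0.455764 + 0.25·0.309786 = 0.419269.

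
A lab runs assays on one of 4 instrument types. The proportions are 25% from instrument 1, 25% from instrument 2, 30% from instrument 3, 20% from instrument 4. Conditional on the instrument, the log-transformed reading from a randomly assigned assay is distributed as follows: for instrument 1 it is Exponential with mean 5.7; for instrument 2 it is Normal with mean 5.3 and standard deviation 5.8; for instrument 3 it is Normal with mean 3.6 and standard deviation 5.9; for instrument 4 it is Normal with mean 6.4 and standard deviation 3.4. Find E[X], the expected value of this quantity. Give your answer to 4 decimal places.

Component means — 1: 5.7; 2: 5.3; 3: 3.6; 4: 6.4.
E[X] = 0.25·5.7 + 0.25·5.3 + 0.3·3.6 + 0.2·6.4 = 5.11.

5.1100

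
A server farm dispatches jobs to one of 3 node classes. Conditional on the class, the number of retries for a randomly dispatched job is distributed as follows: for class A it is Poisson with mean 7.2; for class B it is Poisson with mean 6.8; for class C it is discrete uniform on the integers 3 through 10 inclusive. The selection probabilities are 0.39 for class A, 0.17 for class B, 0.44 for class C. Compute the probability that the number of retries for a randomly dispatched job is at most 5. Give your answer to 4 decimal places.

0.3282

Conditional on each class, P(X ≤ 5): A: 0.275897; B: 0.326977; C: 0.375.
By total probability, P(X ≤ 5) = 0.39·0.275897 + 0.17·0.326977 + 0.44·0.375 = 0.328186.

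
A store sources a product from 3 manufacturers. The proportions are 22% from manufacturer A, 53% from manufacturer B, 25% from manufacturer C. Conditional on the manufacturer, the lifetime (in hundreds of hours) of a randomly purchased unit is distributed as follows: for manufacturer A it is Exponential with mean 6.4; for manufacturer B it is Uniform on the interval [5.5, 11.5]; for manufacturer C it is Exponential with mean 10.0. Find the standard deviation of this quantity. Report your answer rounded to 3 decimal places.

Per component, A: μ=6.4, E[X²]=81.92; B: μ=8.5, E[X²]=75.25; C: μ=10, E[X²]=200.
E[X] = 0.22·6.4 + 0.53·8.5 + 0.25·10 = 8.413.
E[X²] = 0.22·81.92 + 0.53·75.25 + 0.25·200 = 107.905.
Var(X) = E[X²] − (E[X])² = 107.905 − 70.7786 = 37.1263.
SD(X) = √37.1263 = 6.09314.

6.093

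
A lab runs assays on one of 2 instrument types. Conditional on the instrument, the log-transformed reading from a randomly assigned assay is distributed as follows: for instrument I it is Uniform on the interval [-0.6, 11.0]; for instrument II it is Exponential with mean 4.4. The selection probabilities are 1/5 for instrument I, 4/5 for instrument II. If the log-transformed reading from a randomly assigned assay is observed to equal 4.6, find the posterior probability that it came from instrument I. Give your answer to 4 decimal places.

0.2124

Likelihoods f(4.6 | ·): I: 0.0862069; II: 0.0798936.
Posterior ∝ prior × likelihood. Numerator for I: 0.2·0.0862069 = 0.0172414.
Normalizing constant: 0.2·0.0862069 + 0.8·0.0798936 = 0.0811563.
P(I | observation) = 0.0172414 / 0.0811563 = 0.212447.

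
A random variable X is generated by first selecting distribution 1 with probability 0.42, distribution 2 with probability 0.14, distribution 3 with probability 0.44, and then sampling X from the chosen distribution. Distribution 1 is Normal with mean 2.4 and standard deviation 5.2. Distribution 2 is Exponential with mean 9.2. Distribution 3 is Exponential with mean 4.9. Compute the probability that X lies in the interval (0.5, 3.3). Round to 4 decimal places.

0.2965

Conditional on each component, P(0.5 < X < 3.3): 1: 0.211292; 2: 0.248516; 3: 0.393056.
By total probability, P(0.5 < X < 3.3) = 0.42·0.211292 + 0.14·0.248516 + 0.44·0.393056 = 0.29648.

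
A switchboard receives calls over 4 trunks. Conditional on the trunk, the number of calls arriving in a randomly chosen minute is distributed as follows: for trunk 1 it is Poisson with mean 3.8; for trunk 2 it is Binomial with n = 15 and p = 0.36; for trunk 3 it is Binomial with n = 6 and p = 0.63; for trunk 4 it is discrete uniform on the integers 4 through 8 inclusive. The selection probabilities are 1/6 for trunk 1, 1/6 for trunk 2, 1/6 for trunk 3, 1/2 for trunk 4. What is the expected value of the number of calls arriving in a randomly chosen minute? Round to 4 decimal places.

5.1633

Component means — 1: 3.8; 2: 5.4; 3: 3.78; 4: 6.
E[X] = 0.166667·3.8 + 0.166667·5.4 + 0.166667·3.78 + 0.5·6 = 5.16333.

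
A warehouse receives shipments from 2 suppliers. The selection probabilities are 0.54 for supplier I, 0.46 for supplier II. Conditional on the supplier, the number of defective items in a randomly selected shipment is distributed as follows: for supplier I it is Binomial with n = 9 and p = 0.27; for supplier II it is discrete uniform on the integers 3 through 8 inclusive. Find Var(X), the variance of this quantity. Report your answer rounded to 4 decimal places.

Per component, I: μ=2.43, E[X²]=7.6788; II: μ=5.5, E[X²]=33.1667.
E[X] = 0.54·2.43 + 0.46·5.5 = 3.8422.
E[X²] = 0.54·7.6788 + 0.46·33.1667 = 19.4032.
Var(X) = E[X²] − (E[X])² = 19.4032 − 14.7625 = 4.64072.

4.6407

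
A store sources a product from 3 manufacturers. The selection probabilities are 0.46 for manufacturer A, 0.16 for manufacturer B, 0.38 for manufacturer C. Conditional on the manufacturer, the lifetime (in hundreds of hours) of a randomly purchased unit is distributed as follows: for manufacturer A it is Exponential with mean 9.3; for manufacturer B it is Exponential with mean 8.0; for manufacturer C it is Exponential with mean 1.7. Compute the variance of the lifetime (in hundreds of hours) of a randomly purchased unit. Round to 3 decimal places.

Per component, A: μ=9.3, E[X²]=172.98; B: μ=8, E[X²]=128; C: μ=1.7, E[X²]=5.78.
E[X] = 0.46·9.3 + 0.16·8 + 0.38·1.7 = 6.204.
E[X²] = 0.46·172.98 + 0.16·128 + 0.38·5.78 = 102.247.
Var(X) = E[X²] − (E[X])² = 102.247 − 38.4896 = 63.7576.

63.758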